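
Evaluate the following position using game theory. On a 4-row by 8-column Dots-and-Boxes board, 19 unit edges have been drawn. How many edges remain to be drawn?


Grid: 4 x 8 boxes, i.e. 5 rows and 9 columns of dots.
Horizontal edges: (rows + 1) * cols = 5 * 8 = 40
Vertical edges: rows * (cols + 1) = 4 * 9 = 36
Total edges: 40 + 36 = 76
Edges drawn: 19
Remaining: 76 - 19 = 57

57


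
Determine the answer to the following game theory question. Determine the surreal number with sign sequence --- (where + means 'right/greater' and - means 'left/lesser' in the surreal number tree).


Sign expansion: ---
Rule: track bounds (lo, hi), initially (-inf, +inf). On '+', the current value becomes lo and we move to the simplest number in (value, hi): value + 1 if hi = +inf, otherwise the midpoint (value + hi)/2. On '-', the current value becomes hi and we move to value - 1 if lo = -inf, otherwise the midpoint (lo + value)/2.
Start at 0.
Step 1: sign = -, move left. Bounds: (-inf, 0). Value = -1
Step 2: sign = -, move left. Bounds: (-inf, -1). Value = -2
Step 3: sign = -, move left. Bounds: (-inf, -2). Value = -3
The surreal number with sign expansion --- is -3.

-3


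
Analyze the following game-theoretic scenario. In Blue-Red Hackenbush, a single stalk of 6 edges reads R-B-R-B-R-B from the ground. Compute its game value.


Edges (from ground): R-B-R-B-R-B
By Berlekamp's sign-expansion rule, a Blue-Red Hackenbush stalk has the value of the surreal number whose sign sequence is the edge sequence with B -> + and R -> -.
Sign sequence: -+-+-+
Trace the sign expansion in the surreal number tree, starting from 0:
Edge 1: R (sign -) -> bounds (-inf, 0), value = -1
Edge 2: B (sign +) -> bounds (-1, 0), value = -1/2
Edge 3: R (sign -) -> bounds (-1, -1/2), value = -3/4
Edge 4: B (sign +) -> bounds (-3/4, -1/2), value = -5/8
Edge 5: R (sign -) -> bounds (-3/4, -5/8), value = -11/16
Edge 6: B (sign +) -> bounds (-11/16, -5/8), value = -21/32
Game value = -21/32

-21/32


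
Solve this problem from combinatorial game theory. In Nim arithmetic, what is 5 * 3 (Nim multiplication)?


Nim multiplication is bilinear over XOR: (u XOR v) * w = (u*w) XOR (v*w).
So we split each operand into its bit components and XOR the pairwise Nim products.
5 = 1 + 4 (as XOR of powers of 2).
3 = 1 + 2 (as XOR of powers of 2).
Using the standard Nim-product table on single bits:
  2*2 = 3,   2*4 = 8,   2*8 = 12,
  4*4 = 6,   4*8 = 11,  8*8 = 13,
and  1*x = x (identity), k*l = l*k (commutative).
Pairwise Nim products:
  1 * 1 = 1
  1 * 2 = 2
  4 * 1 = 4
  4 * 2 = 8
XOR them: 1 XOR 2 XOR 4 XOR 8 = 15.
Result: 5 * 3 = 15 (in Nim).

15


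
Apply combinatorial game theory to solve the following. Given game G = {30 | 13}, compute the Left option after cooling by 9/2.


Original game: {30 | 13} (a switch {a | b} with a > b).
Cooling by t (for t below the temperature (a - b)/2 = 17/2) taxes each move by t: {a | b} cooled by t is {a - t | b + t}.
Cooling amount: t = 9/2
Cooled Left option: 30 - 9/2 = 51/2
Cooled Right option: 13 + 9/2 = 35/2
Cooled game: {51/2 | 35/2}
Left option = 51/2

51/2


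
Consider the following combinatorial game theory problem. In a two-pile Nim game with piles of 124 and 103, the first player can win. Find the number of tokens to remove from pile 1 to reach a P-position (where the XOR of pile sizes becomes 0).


Piles: 124 and 103
Current XOR: 124 XOR 103 = 27 (non-zero, so this is an N-position).
To make the XOR zero, we need to find a move that balances the piles.
For pile 1 (size 124): target = 124 XOR 27 = 103
We reduce pile 1 from 124 to 103.
Tokens removed: 124 - 103 = 21
Verification: 103 XOR 103 = 0

21


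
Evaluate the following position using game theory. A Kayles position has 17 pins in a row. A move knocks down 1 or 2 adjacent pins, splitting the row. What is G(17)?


Kayles: a move removes 1 or 2 adjacent pins from a contiguous row.
Removing pins from a row of k leaves two independent rows (a, b) with a + b = k - 1 (one pin) or a + b = k - 2 (two pins); an end removal gives a = 0.
By Sprague-Grundy, G(k) = mex{ G(a) XOR G(b) } over all these splits. G(0) = 0.
G(1): splits (0,0):0^0=0 -> mex({0}) = 1
G(2): splits (0,1):0^1=1 (0,0):0^0=0 -> mex({0, 1}) = 2
G(3): splits (0,2):0^2=2 (1,1):1^1=0 (0,1):0^1=1 -> mex({0, 1, 2}) = 3
G(4): splits (0,3):0^3=3 (1,2):1^2=3 (0,2):0^2=2 (1,1):1^1=0 -> mex({0, 2, 3}) = 1
G(5): splits (0,4):0^1=1 (1,3):1^3=2 (2,2):2^2=0 (0,3):0^3=3 (1,2):1^2=3 -> mex({0, 1, 2, 3}) = 4
G(6) = mex({0, 1, 2, 4}) = 3
G(7) = mex({0, 1, 3, 4, 5}) = 2
G(8) = mex({0, 2, 3, 5, 6}) = 1
G(9) = mex({0, 1, 2, 3, 6, 7}) = 4
G(10) = mex({0, 1, 3, 4, 5, 7}) = 2
G(11) = mex({0, 1, 2, 3, 4, 5}) = 6
G(12) = mex({0, 1, 2, 3, 5, 6, 7}) = 4
G(13) = mex({0, 2, 3, 4, 6, 7}) = 1
G(14) = mex({0, 1, 4, 5, 6, 7}) = 2
G(15) = mex({0, 1, 2, 3, 4, 5, 6}) = 7
G(16) = mex({0, 2, 3, 5, 6, 7}) = 1
G(17) = mex({0, 1, 2, 3, 5, 6, 7}) = 4
Therefore G(17) = 4.

4


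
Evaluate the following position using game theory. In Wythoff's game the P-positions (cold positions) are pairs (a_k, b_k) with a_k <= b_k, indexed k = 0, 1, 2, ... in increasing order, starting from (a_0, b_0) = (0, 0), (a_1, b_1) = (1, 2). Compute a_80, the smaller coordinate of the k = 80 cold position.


By Wythoff's theorem, a_k = floor(k * phi) and b_k = floor(k * phi^2) = a_k + k, where phi = (1 + sqrt(5))/2 is the golden ratio.
phi = (1 + sqrt(5))/2 = 1.618034
k = 80
k * phi = 80 * 1.618034 = 129.442719
a_80 = floor(k * phi) = 129

129


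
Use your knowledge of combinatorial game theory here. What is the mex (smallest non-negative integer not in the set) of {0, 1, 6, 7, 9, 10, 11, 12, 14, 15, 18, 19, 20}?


Set = {0, 1, 6, 7, 9, 10, 11, 12, 14, 15, 18, 19, 20}
0 is in the set.
1 is in the set.
2 is NOT in the set. This is the mex.
mex = 2

2


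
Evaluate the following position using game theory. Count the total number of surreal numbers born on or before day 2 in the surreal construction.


Day 0: {|} = 0 is born. Count = 1.
Day n: the number of surreal numbers born by day n is 2^(n+1) - 1.
By day 0: 2^1 - 1 = 1
By day 1: 2^2 - 1 = 3
By day 2: 2^3 - 1 = 7
By day 2: 7 surreal numbers.

7


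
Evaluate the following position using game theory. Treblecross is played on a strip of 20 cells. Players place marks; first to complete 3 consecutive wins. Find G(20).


Treblecross: place X on empty cells; 3-in-a-row wins.
Playing within two cells of an existing X lets the opponent win at once, so sensible play treats the cells i-2..i+2 around each X as dead. The player left with no safe cell loses, so this is a normal-play take-away game on strips of safe cells.
Placing X at cell i (0-indexed) of a strip of k safe cells leaves independent strips of sizes max(0, i-2) and max(0, k-i-3). Hence G(k) = mex{ G(max(0,i-2)) XOR G(max(0,k-i-3)) : 0 <= i < k }, with G(0) = 0.
G(1): splits (0,0):0^0=0 -> mex({0}) = 1
G(2): splits (0,0):0^0=0 -> mex({0}) = 1
G(3): splits (0,0):0^0=0 -> mex({0}) = 1
G(4): splits (0,1):0^1=1 (0,0):0^0=0 -> mex({0, 1}) = 2
G(5): splits (0,2):0^1=1 (0,1):0^1=1 (0,0):0^0=0 -> mex({0, 1}) = 2
G(6) = mex({1}) = 0
G(7) = mex({0, 1, 2}) = 3
G(8) = mex({0, 1, 2}) = 3
G(9) = mex({0, 2}) = 1
G(10) = mex({0, 2, 3}) = 1
G(11) = mex({0, 3}) = 1
G(12) = mex({1, 3}) = 0
G(13) = mex({0, 1, 2, 3}) = 4
G(14) = mex({0, 1, 2}) = 3
G(15) = mex({0, 1, 2}) = 3
G(16) = mex({0, 1, 2, 4}) = 3
G(17) = mex({0, 1, 3, 4}) = 2
G(18) = mex({0, 1, 3, 4}) = 2
G(19) = mex({0, 1, 3, 5}) = 2
G(20) = mex({0, 1, 2, 3, 5}) = 4
Therefore G(20) = 4.

4


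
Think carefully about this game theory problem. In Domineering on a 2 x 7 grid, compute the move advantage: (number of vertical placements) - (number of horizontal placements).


Board is 2 x 7 (rows x cols).
Left (vertical) placements: (rows-1) * cols = 1 * 7 = 7
Right (horizontal) placements: rows * (cols-1) = 2 * 6 = 12
Advantage = Left - Right = 7 - 12 = -5

-5


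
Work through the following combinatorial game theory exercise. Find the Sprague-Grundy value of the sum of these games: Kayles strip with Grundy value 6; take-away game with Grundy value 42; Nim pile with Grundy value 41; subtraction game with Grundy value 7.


By the Sprague-Grundy theorem, the Grundy value of a sum of games is the XOR of individual Grundy values.
Kayles strip: Grundy value = 6. Running XOR: 0 XOR 6 = 6
take-away game: Grundy value = 42. Running XOR: 6 XOR 42 = 44
Nim pile: Grundy value = 41. Running XOR: 44 XOR 41 = 5
subtraction game: Grundy value = 7. Running XOR: 5 XOR 7 = 2
The combined Grundy value is 2.

2


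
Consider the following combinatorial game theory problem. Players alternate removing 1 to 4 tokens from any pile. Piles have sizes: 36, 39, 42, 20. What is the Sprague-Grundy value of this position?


Subtraction set: {1, 2, 3, 4}
For this subtraction set, G(n) = n mod 5 (period = max + 1 = 5).
Pile 1 (size 36): G(36) = 36 mod 5 = 1
Pile 2 (size 39): G(39) = 39 mod 5 = 4
Pile 3 (size 42): G(42) = 42 mod 5 = 2
Pile 4 (size 20): G(20) = 20 mod 5 = 0
Total Grundy value = XOR of all: 1 XOR 4 XOR 2 XOR 0 = 7

7


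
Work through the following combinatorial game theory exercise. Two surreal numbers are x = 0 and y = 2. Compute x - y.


x = 0, y = 2
x - y = 0 - 2 = -2

-2


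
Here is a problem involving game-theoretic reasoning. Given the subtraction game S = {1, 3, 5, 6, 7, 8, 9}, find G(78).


The subtraction set is S = {1, 3, 5, 6, 7, 8, 9}.
G(k) = mex{ G(k - s) : s in S, s <= k }. We compute iteratively: G(0) = 0.
G(1) = mex({0}) = 1
G(2) = mex({1}) = 0
G(3) = mex({0}) = 1
G(4) = mex({1}) = 0
G(5) = mex({0}) = 1
G(6) = mex({0, 1}) = 2
G(7) = mex({0, 1, 2}) = 3
G(8) = mex({0, 1, 3}) = 2
G(9) = mex({0, 1, 2}) = 3
G(10) = mex({0, 1, 3}) = 2
G(11) = mex({0, 1, 2}) = 3
G(12) = mex({0, 1, 2, 3}) = 4
G(13) = mex({0, 1, 2, 3, 4}) = 5
G(14) = mex({1, 2, 3, 5}) = 0
G(15) = mex({0, 2, 3, 4}) = 1
G(16) = mex({1, 2, 3, 5}) = 0
G(17) = mex({0, 2, 3, 4}) = 1
G(18) = mex({1, 2, 3, 4, 5}) = 0
G(19) = mex({0, 2, 3, 4, 5}) = 1
G(20) = mex({0, 1, 3, 4, 5}) = 2
G(21) = mex({0, 1, 2, 4, 5}) = 3
G(22) = mex({0, 1, 3, 5}) = 2
Observe that G(14)..G(22) = 0, 1, 0, 1, 0, 1, 2, 3, 2 repeats G(0)..G(8) = 0, 1, 0, 1, 0, 1, 2, 3, 2.
For k >= max(S) = 9, G(k) is determined by the previous 9 values G(k-9)..G(k-1); a window of 9 consecutive values has recurred shifted by 14, so by induction G(k + 14) = G(k) for all k >= 0: the sequence is periodic from the start with period 14.
One period: G(0..13) = 0, 1, 0, 1, 0, 1, 2, 3, 2, 3, 2, 3, 4, 5.
78 mod 14 = 8, so G(78) = G(8) = 2.

2


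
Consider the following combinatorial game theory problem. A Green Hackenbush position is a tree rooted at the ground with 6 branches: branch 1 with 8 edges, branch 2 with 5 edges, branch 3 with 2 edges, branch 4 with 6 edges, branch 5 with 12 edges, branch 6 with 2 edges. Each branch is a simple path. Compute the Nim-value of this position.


The tree has 6 branches from the ground vertex.
In Green Hackenbush, the Nim-value of a simple path of length k is k.
Branch 1: length 8, Nim-value = 8
Branch 2: length 5, Nim-value = 5
Branch 3: length 2, Nim-value = 2
Branch 4: length 6, Nim-value = 6
Branch 5: length 12, Nim-value = 12
Branch 6: length 2, Nim-value = 2
Total Nim-value = XOR of all branch values:
0 XOR 8 = 8
8 XOR 5 = 13
13 XOR 2 = 15
15 XOR 6 = 9
9 XOR 12 = 5
5 XOR 2 = 7
Nim-value of the tree = 7

7


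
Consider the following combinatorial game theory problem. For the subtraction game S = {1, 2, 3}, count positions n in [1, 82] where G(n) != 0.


Subtraction set S = {1, 2, 3}, so G(n) = n mod 4.
G(n) = 0 when n is a multiple of 4.
Multiples of 4 in [1, 82]: 20
N-positions (nonzero Grundy) = 82 - 20 = 62

62


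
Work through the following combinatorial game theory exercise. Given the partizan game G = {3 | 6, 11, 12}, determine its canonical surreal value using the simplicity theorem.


Left options: {3}, max = 3
Right options: {6, 11, 12}, min = 6
All options are numbers and max(Left) < min(Right), so by the simplicity theorem the value is the simplest (earliest-born) number strictly between 3 and 6.
Integers 4 through 5 all lie strictly between 3 and 6.
Among integers, the simplest (lowest birthday = smallest |n|; 0 is born on day 0, +-n on day n) is 4.
No non-integer in the interval can be simpler: if x is a non-integer in the interval, then floor(x) or ceil(x) also lies in the interval (the interval contains an integer), and both are proper prefixes of x's sign expansion, i.e. born earlier. So the game value is 4.
Game value = 4

4


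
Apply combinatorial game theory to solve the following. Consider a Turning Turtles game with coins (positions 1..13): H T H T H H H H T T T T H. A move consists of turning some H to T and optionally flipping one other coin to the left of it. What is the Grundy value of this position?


Coins: H T H T H H H H T T T T H
Key fact: a single head at position k behaves exactly like a Nim heap of size k (turning it to T and optionally flipping a coin at j < k corresponds to moving the heap from k to j, or to 0), and heads combine as a disjunctive sum (two heads at the same place would cancel, matching j XOR j = 0). So the Nim-value is the XOR of the 1-indexed positions of the heads.
Face-up positions (1-indexed): [1, 3, 5, 6, 7, 8, 13]
XOR 0 with 1: 0 XOR 1 = 1
XOR 1 with 3: 1 XOR 3 = 2
XOR 2 with 5: 2 XOR 5 = 7
XOR 7 with 6: 7 XOR 6 = 1
XOR 1 with 7: 1 XOR 7 = 6
XOR 6 with 8: 6 XOR 8 = 14
XOR 14 with 13: 14 XOR 13 = 3
Nim-value = 3

3


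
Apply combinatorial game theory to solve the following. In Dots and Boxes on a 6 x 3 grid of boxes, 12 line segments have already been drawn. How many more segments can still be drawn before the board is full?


Grid: 6 x 3 boxes, i.e. 7 rows and 4 columns of dots.
Horizontal edges: (rows + 1) * cols = 7 * 3 = 21
Vertical edges: rows * (cols + 1) = 6 * 4 = 24
Total edges: 21 + 24 = 45
Edges drawn: 12
Remaining: 45 - 12 = 33

33


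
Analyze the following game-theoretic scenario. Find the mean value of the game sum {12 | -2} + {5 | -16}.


G1 = {12 | -2}, G2 = {5 | -16}
Each is a switch {a | b} with numbers a > b; its mean value is (a + b)/2, and mean value is additive over game sums: m(G1 + G2) = m(G1) + m(G2).
Mean of G1 = (12 + (-2))/2 = 10/2 = 5
Mean of G2 = (5 + (-16))/2 = -11/2 = -11/2
Mean of G1 + G2 = 5 + -11/2 = -1/2

-1/2


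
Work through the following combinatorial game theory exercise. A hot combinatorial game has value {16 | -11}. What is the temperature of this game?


The game is {16 | -11}, a switch {a | b} with numbers a > b.
Cooling {a | b} by t gives {a - t | b + t}, which stops being hot when a - t = b + t, i.e. at t = (a - b)/2. So the temperature of a switch is (a - b)/2.
Temperature = (Left option - Right option) / 2
= (16 - (-11)) / 2
= 27 / 2
= 27/2

27/2


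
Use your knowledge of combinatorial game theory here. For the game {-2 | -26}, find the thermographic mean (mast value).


Game = {-2 | -26}, a switch {a | b} with numbers a > b.
Its thermograph has left wall a - t and right wall b + t, which meet at t = (a - b)/2, where both equal (a + b)/2. So the mast (mean value) is at (a + b)/2.
Mean = (-2 + (-26))/2 = -28/2 = -14

-14


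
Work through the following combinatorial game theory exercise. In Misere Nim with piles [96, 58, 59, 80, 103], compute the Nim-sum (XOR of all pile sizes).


We need the XOR (exclusive or) of all pile sizes.
After XOR-ing pile 1 (size 96): 0 XOR 96 = 96
After XOR-ing pile 2 (size 58): 96 XOR 58 = 90
After XOR-ing pile 3 (size 59): 90 XOR 59 = 97
After XOR-ing pile 4 (size 80): 97 XOR 80 = 49
After XOR-ing pile 5 (size 103): 49 XOR 103 = 86
The Nim-value of this position is 86.

86


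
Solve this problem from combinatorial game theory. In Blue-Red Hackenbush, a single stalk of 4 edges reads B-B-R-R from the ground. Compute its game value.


Edges (from ground): B-B-R-R
By Berlekamp's sign-expansion rule, a Blue-Red Hackenbush stalk has the value of the surreal number whose sign sequence is the edge sequence with B -> + and R -> -.
Sign sequence: ++--
Trace the sign expansion in the surreal number tree, starting from 0:
Edge 1: B (sign +) -> bounds (0, +inf), value = 1
Edge 2: B (sign +) -> bounds (1, +inf), value = 2
Edge 3: R (sign -) -> bounds (1, 2), value = 3/2
Edge 4: R (sign -) -> bounds (1, 3/2), value = 5/4
Game value = 5/4

5/4


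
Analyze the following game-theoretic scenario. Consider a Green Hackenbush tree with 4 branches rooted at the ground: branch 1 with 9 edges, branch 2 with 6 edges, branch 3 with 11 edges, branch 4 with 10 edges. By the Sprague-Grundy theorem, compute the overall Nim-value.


The tree has 4 branches from the ground vertex.
In Green Hackenbush, the Nim-value of a simple path of length k is k.
Branch 1: length 9, Nim-value = 9
Branch 2: length 6, Nim-value = 6
Branch 3: length 11, Nim-value = 11
Branch 4: length 10, Nim-value = 10
Total Nim-value = XOR of all branch values:
0 XOR 9 = 9
9 XOR 6 = 15
15 XOR 11 = 4
4 XOR 10 = 14
Nim-value of the tree = 14

14


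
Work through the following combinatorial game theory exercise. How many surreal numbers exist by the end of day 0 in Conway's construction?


Day 0: {|} = 0 is born. Count = 1.
Day n: the number of surreal numbers born by day n is 2^(n+1) - 1.
By day 0: 2^1 - 1 = 1
By day 0: 1 surreal numbers.

1


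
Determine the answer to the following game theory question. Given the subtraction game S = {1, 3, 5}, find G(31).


The subtraction set is S = {1, 3, 5}.
G(k) = mex{ G(k - s) : s in S, s <= k }. We compute iteratively: G(0) = 0.
G(1) = mex({0}) = 1
G(2) = mex({1}) = 0
G(3) = mex({0}) = 1
G(4) = mex({1}) = 0
G(5) = mex({0}) = 1
G(6) = mex({1}) = 0
Observe that G(2)..G(6) = 0, 1, 0, 1, 0 repeats G(0)..G(4) = 0, 1, 0, 1, 0.
For k >= max(S) = 5, G(k) is determined by the previous 5 values G(k-5)..G(k-1); a window of 5 consecutive values has recurred shifted by 2, so by induction G(k + 2) = G(k) for all k >= 0: the sequence is periodic from the start with period 2.
One period: G(0..1) = 0, 1.
31 mod 2 = 1, so G(31) = G(1) = 1.

1


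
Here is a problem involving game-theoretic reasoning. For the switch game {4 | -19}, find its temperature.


The game is {4 | -19}, a switch {a | b} with numbers a > b.
Cooling {a | b} by t gives {a - t | b + t}, which stops being hot when a - t = b + t, i.e. at t = (a - b)/2. So the temperature of a switch is (a - b)/2.
Temperature = (Left option - Right option) / 2
= (4 - (-19)) / 2
= 23 / 2
= 23/2

23/2


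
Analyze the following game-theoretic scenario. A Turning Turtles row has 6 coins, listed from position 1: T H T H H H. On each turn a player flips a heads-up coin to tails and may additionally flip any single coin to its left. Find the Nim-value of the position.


Coins: T H T H H H
Key fact: a single head at position k behaves exactly like a Nim heap of size k (turning it to T and optionally flipping a coin at j < k corresponds to moving the heap from k to j, or to 0), and heads combine as a disjunctive sum (two heads at the same place would cancel, matching j XOR j = 0). So the Nim-value is the XOR of the 1-indexed positions of the heads.
Face-up positions (1-indexed): [2, 4, 5, 6]
XOR 0 with 2: 0 XOR 2 = 2
XOR 2 with 4: 2 XOR 4 = 6
XOR 6 with 5: 6 XOR 5 = 3
XOR 3 with 6: 3 XOR 6 = 5
Nim-value = 5

5


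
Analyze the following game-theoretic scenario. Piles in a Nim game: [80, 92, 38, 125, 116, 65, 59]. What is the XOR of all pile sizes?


We need the XOR (exclusive or) of all pile sizes.
After XOR-ing pile 1 (size 80): 0 XOR 80 = 80
After XOR-ing pile 2 (size 92): 80 XOR 92 = 12
After XOR-ing pile 3 (size 38): 12 XOR 38 = 42
After XOR-ing pile 4 (size 125): 42 XOR 125 = 87
After XOR-ing pile 5 (size 116): 87 XOR 116 = 35
After XOR-ing pile 6 (size 65): 35 XOR 65 = 98
After XOR-ing pile 7 (size 59): 98 XOR 59 = 89
The Nim-value of this position is 89.

89


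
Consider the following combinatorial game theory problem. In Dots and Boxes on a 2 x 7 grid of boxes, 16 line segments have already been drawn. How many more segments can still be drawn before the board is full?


Grid: 2 x 7 boxes, i.e. 3 rows and 8 columns of dots.
Horizontal edges: (rows + 1) * cols = 3 * 7 = 21
Vertical edges: rows * (cols + 1) = 2 * 8 = 16
Total edges: 21 + 16 = 37
Edges drawn: 16
Remaining: 37 - 16 = 21

21


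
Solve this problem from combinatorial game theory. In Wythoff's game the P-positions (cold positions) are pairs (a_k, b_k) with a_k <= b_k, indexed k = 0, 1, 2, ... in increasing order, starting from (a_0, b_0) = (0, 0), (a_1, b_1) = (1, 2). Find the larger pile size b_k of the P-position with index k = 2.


By Wythoff's theorem, a_k = floor(k * phi) and b_k = floor(k * phi^2) = a_k + k, where phi = (1 + sqrt(5))/2 is the golden ratio.
phi = (1 + sqrt(5))/2 = 1.618034
phi^2 = phi + 1 = 2.618034
k = 2
k * phi^2 = 2 * 2.618034 = 5.236068
b_2 = floor(k * phi^2) = 5 (check: a_2 + k = 3 + 2 = 5)

5


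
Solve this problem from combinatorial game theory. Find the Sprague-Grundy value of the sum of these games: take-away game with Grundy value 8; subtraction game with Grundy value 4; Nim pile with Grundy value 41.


By the Sprague-Grundy theorem, the Grundy value of a sum of games is the XOR of individual Grundy values.
take-away game: Grundy value = 8. Running XOR: 0 XOR 8 = 8
subtraction game: Grundy value = 4. Running XOR: 8 XOR 4 = 12
Nim pile: Grundy value = 41. Running XOR: 12 XOR 41 = 37
The combined Grundy value is 37.

37


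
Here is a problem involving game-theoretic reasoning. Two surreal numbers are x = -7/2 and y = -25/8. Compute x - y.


x = -7/2, y = -25/8
Converting to common denominator: 8
x = -28/8, y = -25/8
x - y = -7/2 - -25/8 = -3/8

-3/8


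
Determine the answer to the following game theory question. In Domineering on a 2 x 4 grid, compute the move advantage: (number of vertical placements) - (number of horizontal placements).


Board is 2 x 4 (rows x cols).
Left (vertical) placements: (rows-1) * cols = 1 * 4 = 4
Right (horizontal) placements: rows * (cols-1) = 2 * 3 = 6
Advantage = Left - Right = 4 - 6 = -2

-2


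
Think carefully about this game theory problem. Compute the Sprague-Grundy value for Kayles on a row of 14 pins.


Kayles: a move removes 1 or 2 adjacent pins from a contiguous row.
Removing pins from a row of k leaves two independent rows (a, b) with a + b = k - 1 (one pin) or a + b = k - 2 (two pins); an end removal gives a = 0.
By Sprague-Grundy, G(k) = mex{ G(a) XOR G(b) } over all these splits. G(0) = 0.
G(1): splits (0,0):0^0=0 -> mex({0}) = 1
G(2): splits (0,1):0^1=1 (0,0):0^0=0 -> mex({0, 1}) = 2
G(3): splits (0,2):0^2=2 (1,1):1^1=0 (0,1):0^1=1 -> mex({0, 1, 2}) = 3
G(4): splits (0,3):0^3=3 (1,2):1^2=3 (0,2):0^2=2 (1,1):1^1=0 -> mex({0, 2, 3}) = 1
G(5): splits (0,4):0^1=1 (1,3):1^3=2 (2,2):2^2=0 (0,3):0^3=3 (1,2):1^2=3 -> mex({0, 1, 2, 3}) = 4
G(6) = mex({0, 1, 2, 4}) = 3
G(7) = mex({0, 1, 3, 4, 5}) = 2
G(8) = mex({0, 2, 3, 5, 6}) = 1
G(9) = mex({0, 1, 2, 3, 6, 7}) = 4
G(10) = mex({0, 1, 3, 4, 5, 7}) = 2
G(11) = mex({0, 1, 2, 3, 4, 5}) = 6
G(12) = mex({0, 1, 2, 3, 5, 6, 7}) = 4
G(13) = mex({0, 2, 3, 4, 6, 7}) = 1
G(14) = mex({0, 1, 4, 5, 6, 7}) = 2
Therefore G(14) = 2.

2


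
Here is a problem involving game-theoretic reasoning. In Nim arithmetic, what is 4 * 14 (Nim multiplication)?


Nim multiplication is bilinear over XOR: (u XOR v) * w = (u*w) XOR (v*w).
So we split each operand into its bit components and XOR the pairwise Nim products.
4 = 4 (as XOR of powers of 2).
14 = 2 + 4 + 8 (as XOR of powers of 2).
Using the standard Nim-product table on single bits:
  2*2 = 3,   2*4 = 8,   2*8 = 12,
  4*4 = 6,   4*8 = 11,  8*8 = 13,
and  1*x = x (identity), k*l = l*k (commutative).
Pairwise Nim products:
  4 * 2 = 8
  4 * 4 = 6
  4 * 8 = 11
XOR them: 8 XOR 6 XOR 11 = 5.
Result: 4 * 14 = 5 (in Nim).

5


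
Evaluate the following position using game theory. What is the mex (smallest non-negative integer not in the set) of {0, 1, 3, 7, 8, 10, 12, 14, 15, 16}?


Set = {0, 1, 3, 7, 8, 10, 12, 14, 15, 16}
0 is in the set.
1 is in the set.
2 is NOT in the set. This is the mex.
mex = 2

2


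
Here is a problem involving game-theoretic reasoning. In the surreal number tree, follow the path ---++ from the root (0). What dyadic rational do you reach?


Sign expansion: ---++
Rule: track bounds (lo, hi), initially (-inf, +inf). On '+', the current value becomes lo and we move to the simplest number in (value, hi): value + 1 if hi = +inf, otherwise the midpoint (value + hi)/2. On '-', the current value becomes hi and we move to value - 1 if lo = -inf, otherwise the midpoint (lo + value)/2.
Start at 0.
Step 1: sign = -, move left. Bounds: (-inf, 0). Value = -1
Step 2: sign = -, move left. Bounds: (-inf, -1). Value = -2
Step 3: sign = -, move left. Bounds: (-inf, -2). Value = -3
Step 4: sign = +, move right. Bounds: (-3, -2). Value = -5/2
Step 5: sign = +, move right. Bounds: (-5/2, -2). Value = -9/4
The surreal number with sign expansion ---++ is -9/4.

-9/4


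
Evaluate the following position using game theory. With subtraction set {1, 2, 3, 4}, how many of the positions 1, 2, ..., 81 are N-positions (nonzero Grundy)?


Subtraction set S = {1, 2, 3, 4}, so G(n) = n mod 5.
G(n) = 0 when n is a multiple of 5.
Multiples of 5 in [1, 81]: 16
N-positions (nonzero Grundy) = 81 - 16 = 65

65


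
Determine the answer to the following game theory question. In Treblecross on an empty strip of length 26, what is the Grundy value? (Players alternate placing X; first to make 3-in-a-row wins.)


Treblecross: place X on empty cells; 3-in-a-row wins.
Playing within two cells of an existing X lets the opponent win at once, so sensible play treats the cells i-2..i+2 around each X as dead. The player left with no safe cell loses, so this is a normal-play take-away game on strips of safe cells.
Placing X at cell i (0-indexed) of a strip of k safe cells leaves independent strips of sizes max(0, i-2) and max(0, k-i-3). Hence G(k) = mex{ G(max(0,i-2)) XOR G(max(0,k-i-3)) : 0 <= i < k }, with G(0) = 0.
G(1): splits (0,0):0^0=0 -> mex({0}) = 1
G(2): splits (0,0):0^0=0 -> mex({0}) = 1
G(3): splits (0,0):0^0=0 -> mex({0}) = 1
G(4): splits (0,1):0^1=1 (0,0):0^0=0 -> mex({0, 1}) = 2
G(5): splits (0,2):0^1=1 (0,1):0^1=1 (0,0):0^0=0 -> mex({0, 1}) = 2
G(6) = mex({1}) = 0
G(7) = mex({0, 1, 2}) = 3
G(8) = mex({0, 1, 2}) = 3
G(9) = mex({0, 2}) = 1
G(10) = mex({0, 2, 3}) = 1
G(11) = mex({0, 3}) = 1
G(12) = mex({1, 3}) = 0
G(13) = mex({0, 1, 2, 3}) = 4
G(14) = mex({0, 1, 2}) = 3
G(15) = mex({0, 1, 2}) = 3
G(16) = mex({0, 1, 2, 4}) = 3
G(17) = mex({0, 1, 3, 4}) = 2
G(18) = mex({0, 1, 3, 4}) = 2
G(19) = mex({0, 1, 3, 5}) = 2
G(20) = mex({0, 1, 2, 3, 5}) = 4
G(21) = mex({0, 1, 2, 3, 5}) = 4
G(22) = mex({1, 2, 6}) = 0
G(23) = mex({0, 1, 2, 3, 4, 6}) = 5
G(24) = mex({0, 1, 2, 3, 4}) = 5
G(25) = mex({0, 1, 3, 4, 7}) = 2
G(26) = mex({0, 1, 3, 4, 5, 7}) = 2
Therefore G(26) = 2.

2


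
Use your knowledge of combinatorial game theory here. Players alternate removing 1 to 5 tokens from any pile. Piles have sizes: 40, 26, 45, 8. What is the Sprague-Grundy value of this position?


Subtraction set: {1, 2, 3, 4, 5}
For this subtraction set, G(n) = n mod 6 (period = max + 1 = 6).
Pile 1 (size 40): G(40) = 40 mod 6 = 4
Pile 2 (size 26): G(26) = 26 mod 6 = 2
Pile 3 (size 45): G(45) = 45 mod 6 = 3
Pile 4 (size 8): G(8) = 8 mod 6 = 2
Total Grundy value = XOR of all: 4 XOR 2 XOR 3 XOR 2 = 7

7


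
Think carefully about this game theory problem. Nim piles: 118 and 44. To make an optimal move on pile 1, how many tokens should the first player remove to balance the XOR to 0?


Piles: 118 and 44
Current XOR: 118 XOR 44 = 90 (non-zero, so this is an N-position).
To make the XOR zero, we need to find a move that balances the piles.
For pile 1 (size 118): target = 118 XOR 90 = 44
We reduce pile 1 from 118 to 44.
Tokens removed: 118 - 44 = 74
Verification: 44 XOR 44 = 0

74


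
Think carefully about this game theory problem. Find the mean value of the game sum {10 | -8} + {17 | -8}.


G1 = {10 | -8}, G2 = {17 | -8}
Each is a switch {a | b} with numbers a > b; its mean value is (a + b)/2, and mean value is additive over game sums: m(G1 + G2) = m(G1) + m(G2).
Mean of G1 = (10 + (-8))/2 = 2/2 = 1
Mean of G2 = (17 + (-8))/2 = 9/2 = 9/2
Mean of G1 + G2 = 1 + 9/2 = 11/2

11/2


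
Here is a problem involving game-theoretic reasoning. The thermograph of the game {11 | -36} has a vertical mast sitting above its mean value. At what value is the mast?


Game = {11 | -36}, a switch {a | b} with numbers a > b.
Its thermograph has left wall a - t and right wall b + t, which meet at t = (a - b)/2, where both equal (a + b)/2. So the mast (mean value) is at (a + b)/2.
Mean = (11 + (-36))/2 = -25/2 = -25/2

-25/2


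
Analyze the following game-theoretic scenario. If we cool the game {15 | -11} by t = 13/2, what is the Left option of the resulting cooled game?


Original game: {15 | -11} (a switch {a | b} with a > b).
Cooling by t (for t below the temperature (a - b)/2 = 13) taxes each move by t: {a | b} cooled by t is {a - t | b + t}.
Cooling amount: t = 13/2
Cooled Left option: 15 - 13/2 = 17/2
Cooled Right option: -11 + 13/2 = -9/2
Cooled game: {17/2 | -9/2}
Left option = 17/2

17/2


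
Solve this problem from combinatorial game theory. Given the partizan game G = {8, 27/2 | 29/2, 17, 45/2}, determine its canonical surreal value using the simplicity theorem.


Left options: {8, 27/2}, max = 27/2
Right options: {29/2, 17, 45/2}, min = 29/2
All options are numbers and max(Left) < min(Right), so by the simplicity theorem the value is the simplest (earliest-born) number strictly between 27/2 and 29/2.
The only integer strictly between 27/2 and 29/2 is 14.
No non-integer in the interval can be simpler: if x is a non-integer in the interval, then floor(x) or ceil(x) also lies in the interval (the interval contains an integer), and both are proper prefixes of x's sign expansion, i.e. born earlier. So the game value is 14.
Game value = 14

14


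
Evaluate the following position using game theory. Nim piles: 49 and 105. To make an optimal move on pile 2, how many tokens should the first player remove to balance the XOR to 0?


Piles: 49 and 105
Current XOR: 49 XOR 105 = 88 (non-zero, so this is an N-position).
To make the XOR zero, we need to find a move that balances the piles.
For pile 2 (size 105): target = 105 XOR 88 = 49
We reduce pile 2 from 105 to 49.
Tokens removed: 105 - 49 = 56
Verification: 49 XOR 49 = 0

56


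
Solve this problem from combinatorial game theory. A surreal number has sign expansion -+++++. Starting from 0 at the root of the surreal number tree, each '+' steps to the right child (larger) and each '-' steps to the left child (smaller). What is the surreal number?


Sign expansion: -+++++
Rule: track bounds (lo, hi), initially (-inf, +inf). On '+', the current value becomes lo and we move to the simplest number in (value, hi): value + 1 if hi = +inf, otherwise the midpoint (value + hi)/2. On '-', the current value becomes hi and we move to value - 1 if lo = -inf, otherwise the midpoint (lo + value)/2.
Start at 0.
Step 1: sign = -, move left. Bounds: (-inf, 0). Value = -1
Step 2: sign = +, move right. Bounds: (-1, 0). Value = -1/2
Step 3: sign = +, move right. Bounds: (-1/2, 0). Value = -1/4
Step 4: sign = +, move right. Bounds: (-1/4, 0). Value = -1/8
Step 5: sign = +, move right. Bounds: (-1/8, 0). Value = -1/16
Step 6: sign = +, move right. Bounds: (-1/16, 0). Value = -1/32
The surreal number with sign expansion -+++++ is -1/32.

-1/32


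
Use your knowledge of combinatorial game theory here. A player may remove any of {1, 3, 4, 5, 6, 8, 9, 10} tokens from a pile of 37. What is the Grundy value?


The subtraction set is S = {1, 3, 4, 5, 6, 8, 9, 10}.
G(k) = mex{ G(k - s) : s in S, s <= k }. We compute iteratively: G(0) = 0.
G(1) = mex({0}) = 1
G(2) = mex({1}) = 0
G(3) = mex({0}) = 1
G(4) = mex({0, 1}) = 2
G(5) = mex({0, 1, 2}) = 3
G(6) = mex({0, 1, 3}) = 2
G(7) = mex({0, 1, 2}) = 3
G(8) = mex({0, 1, 2, 3}) = 4
G(9) = mex({0, 1, 2, 3, 4}) = 5
G(10) = mex({0, 1, 2, 3, 5}) = 4
G(11) = mex({0, 1, 2, 3, 4}) = 5
G(12) = mex({0, 1, 2, 3, 4, 5}) = 6
G(13) = mex({1, 2, 3, 4, 5, 6}) = 0
G(14) = mex({0, 2, 3, 4, 5}) = 1
G(15) = mex({1, 2, 3, 4, 5, 6}) = 0
G(16) = mex({0, 2, 3, 4, 5, 6}) = 1
G(17) = mex({0, 1, 3, 4, 5, 6}) = 2
G(18) = mex({0, 1, 2, 4, 5, 6}) = 3
G(19) = mex({0, 1, 3, 4, 5}) = 2
G(20) = mex({0, 1, 2, 4, 5, 6}) = 3
G(21) = mex({0, 1, 2, 3, 5, 6}) = 4
G(22) = mex({0, 1, 2, 3, 4, 6}) = 5
Observe that G(13)..G(22) = 0, 1, 0, 1, 2, 3, 2, 3, 4, 5 repeats G(0)..G(9) = 0, 1, 0, 1, 2, 3, 2, 3, 4, 5.
For k >= max(S) = 10, G(k) is determined by the previous 10 values G(k-10)..G(k-1); a window of 10 consecutive values has recurred shifted by 13, so by induction G(k + 13) = G(k) for all k >= 0: the sequence is periodic from the start with period 13.
One period: G(0..12) = 0, 1, 0, 1, 2, 3, 2, 3, 4, 5, 4, 5, 6.
37 mod 13 = 11, so G(37) = G(11) = 5.

5


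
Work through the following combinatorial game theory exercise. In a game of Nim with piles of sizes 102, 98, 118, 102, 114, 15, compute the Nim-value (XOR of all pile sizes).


We need the XOR (exclusive or) of all pile sizes.
After XOR-ing pile 1 (size 102): 0 XOR 102 = 102
After XOR-ing pile 2 (size 98): 102 XOR 98 = 4
After XOR-ing pile 3 (size 118): 4 XOR 118 = 114
After XOR-ing pile 4 (size 102): 114 XOR 102 = 20
After XOR-ing pile 5 (size 114): 20 XOR 114 = 102
After XOR-ing pile 6 (size 15): 102 XOR 15 = 105
The Nim-value of this position is 105.

105


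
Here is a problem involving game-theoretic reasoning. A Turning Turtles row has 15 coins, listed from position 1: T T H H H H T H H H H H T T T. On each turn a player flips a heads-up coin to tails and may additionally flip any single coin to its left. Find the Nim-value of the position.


Coins: T T H H H H T H H H H H T T T
Key fact: a single head at position k behaves exactly like a Nim heap of size k (turning it to T and optionally flipping a coin at j < k corresponds to moving the heap from k to j, or to 0), and heads combine as a disjunctive sum (two heads at the same place would cancel, matching j XOR j = 0). So the Nim-value is the XOR of the 1-indexed positions of the heads.
Face-up positions (1-indexed): [3, 4, 5, 6, 8, 9, 10, 11, 12]
XOR 0 with 3: 0 XOR 3 = 3
XOR 3 with 4: 3 XOR 4 = 7
XOR 7 with 5: 7 XOR 5 = 2
XOR 2 with 6: 2 XOR 6 = 4
XOR 4 with 8: 4 XOR 8 = 12
XOR 12 with 9: 12 XOR 9 = 5
XOR 5 with 10: 5 XOR 10 = 15
XOR 15 with 11: 15 XOR 11 = 4
XOR 4 with 12: 4 XOR 12 = 8
Nim-value = 8

8


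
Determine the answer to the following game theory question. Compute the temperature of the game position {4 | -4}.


The game is {4 | -4}, a switch {a | b} with numbers a > b.
Cooling {a | b} by t gives {a - t | b + t}, which stops being hot when a - t = b + t, i.e. at t = (a - b)/2. So the temperature of a switch is (a - b)/2.
Temperature = (Left option - Right option) / 2
= (4 - (-4)) / 2
= 8 / 2
= 4

4


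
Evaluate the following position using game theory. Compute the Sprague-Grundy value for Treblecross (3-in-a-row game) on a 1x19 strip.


Treblecross: place X on empty cells; 3-in-a-row wins.
Playing within two cells of an existing X lets the opponent win at once, so sensible play treats the cells i-2..i+2 around each X as dead. The player left with no safe cell loses, so this is a normal-play take-away game on strips of safe cells.
Placing X at cell i (0-indexed) of a strip of k safe cells leaves independent strips of sizes max(0, i-2) and max(0, k-i-3). Hence G(k) = mex{ G(max(0,i-2)) XOR G(max(0,k-i-3)) : 0 <= i < k }, with G(0) = 0.
G(1): splits (0,0):0^0=0 -> mex({0}) = 1
G(2): splits (0,0):0^0=0 -> mex({0}) = 1
G(3): splits (0,0):0^0=0 -> mex({0}) = 1
G(4): splits (0,1):0^1=1 (0,0):0^0=0 -> mex({0, 1}) = 2
G(5): splits (0,2):0^1=1 (0,1):0^1=1 (0,0):0^0=0 -> mex({0, 1}) = 2
G(6) = mex({1}) = 0
G(7) = mex({0, 1, 2}) = 3
G(8) = mex({0, 1, 2}) = 3
G(9) = mex({0, 2}) = 1
G(10) = mex({0, 2, 3}) = 1
G(11) = mex({0, 3}) = 1
G(12) = mex({1, 3}) = 0
G(13) = mex({0, 1, 2, 3}) = 4
G(14) = mex({0, 1, 2}) = 3
G(15) = mex({0, 1, 2}) = 3
G(16) = mex({0, 1, 2, 4}) = 3
G(17) = mex({0, 1, 3, 4}) = 2
G(18) = mex({0, 1, 3, 4}) = 2
G(19) = mex({0, 1, 3, 5}) = 2
Therefore G(19) = 2.

2


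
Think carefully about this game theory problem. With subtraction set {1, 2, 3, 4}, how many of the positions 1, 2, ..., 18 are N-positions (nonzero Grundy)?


Subtraction set S = {1, 2, 3, 4}, so G(n) = n mod 5.
G(n) = 0 when n is a multiple of 5.
Multiples of 5 in [1, 18]: 3
N-positions (nonzero Grundy) = 18 - 3 = 15

15


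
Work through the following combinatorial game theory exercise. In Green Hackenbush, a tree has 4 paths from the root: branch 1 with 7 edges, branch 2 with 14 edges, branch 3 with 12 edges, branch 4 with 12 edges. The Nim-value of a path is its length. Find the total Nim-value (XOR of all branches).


The tree has 4 branches from the ground vertex.
In Green Hackenbush, the Nim-value of a simple path of length k is k.
Branch 1: length 7, Nim-value = 7
Branch 2: length 14, Nim-value = 14
Branch 3: length 12, Nim-value = 12
Branch 4: length 12, Nim-value = 12
Total Nim-value = XOR of all branch values:
0 XOR 7 = 7
7 XOR 14 = 9
9 XOR 12 = 5
5 XOR 12 = 9
Nim-value of the tree = 9

9


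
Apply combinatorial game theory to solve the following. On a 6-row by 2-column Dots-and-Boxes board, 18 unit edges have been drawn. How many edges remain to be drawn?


Grid: 6 x 2 boxes, i.e. 7 rows and 3 columns of dots.
Horizontal edges: (rows + 1) * cols = 7 * 2 = 14
Vertical edges: rows * (cols + 1) = 6 * 3 = 18
Total edges: 14 + 18 = 32
Edges drawn: 18
Remaining: 32 - 18 = 14

14


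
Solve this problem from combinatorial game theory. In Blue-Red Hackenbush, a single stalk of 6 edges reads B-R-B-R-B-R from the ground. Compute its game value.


Edges (from ground): B-R-B-R-B-R
By Berlekamp's sign-expansion rule, a Blue-Red Hackenbush stalk has the value of the surreal number whose sign sequence is the edge sequence with B -> + and R -> -.
Sign sequence: +-+-+-
Trace the sign expansion in the surreal number tree, starting from 0:
Edge 1: B (sign +) -> bounds (0, +inf), value = 1
Edge 2: R (sign -) -> bounds (0, 1), value = 1/2
Edge 3: B (sign +) -> bounds (1/2, 1), value = 3/4
Edge 4: R (sign -) -> bounds (1/2, 3/4), value = 5/8
Edge 5: B (sign +) -> bounds (5/8, 3/4), value = 11/16
Edge 6: R (sign -) -> bounds (5/8, 11/16), value = 21/32
Game value = 21/32

21/32


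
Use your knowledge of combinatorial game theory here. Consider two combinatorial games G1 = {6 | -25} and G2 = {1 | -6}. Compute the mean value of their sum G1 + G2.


G1 = {6 | -25}, G2 = {1 | -6}
Each is a switch {a | b} with numbers a > b; its mean value is (a + b)/2, and mean value is additive over game sums: m(G1 + G2) = m(G1) + m(G2).
Mean of G1 = (6 + (-25))/2 = -19/2 = -19/2
Mean of G2 = (1 + (-6))/2 = -5/2 = -5/2
Mean of G1 + G2 = -19/2 + -5/2 = -12

-12


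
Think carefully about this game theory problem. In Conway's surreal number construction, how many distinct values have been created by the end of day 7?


Day 0: {|} = 0 is born. Count = 1.
Day n: the number of surreal numbers born by day n is 2^(n+1) - 1.
By day 0: 2^1 - 1 = 1
By day 1: 2^2 - 1 = 3
By day 2: 2^3 - 1 = 7
By day 3: 2^4 - 1 = 15
By day 4: 2^5 - 1 = 31
By day 5: 2^6 - 1 = 63
By day 6: 2^7 - 1 = 127
By day 7: 2^8 - 1 = 255
By day 7: 255 surreal numbers.

255


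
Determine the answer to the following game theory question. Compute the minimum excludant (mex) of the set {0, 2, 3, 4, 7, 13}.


Set = {0, 2, 3, 4, 7, 13}
0 is in the set.
1 is NOT in the set. This is the mex.
mex = 1

1


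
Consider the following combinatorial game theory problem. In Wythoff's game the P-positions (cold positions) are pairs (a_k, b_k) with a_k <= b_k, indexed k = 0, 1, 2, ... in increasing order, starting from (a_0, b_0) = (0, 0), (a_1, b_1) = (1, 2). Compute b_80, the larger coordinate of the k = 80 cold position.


By Wythoff's theorem, a_k = floor(k * phi) and b_k = floor(k * phi^2) = a_k + k, where phi = (1 + sqrt(5))/2 is the golden ratio.
phi = (1 + sqrt(5))/2 = 1.618034
phi^2 = phi + 1 = 2.618034
k = 80
k * phi^2 = 80 * 2.618034 = 209.442719
b_80 = floor(k * phi^2) = 209 (check: a_80 + k = 129 + 80 = 209)

209
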